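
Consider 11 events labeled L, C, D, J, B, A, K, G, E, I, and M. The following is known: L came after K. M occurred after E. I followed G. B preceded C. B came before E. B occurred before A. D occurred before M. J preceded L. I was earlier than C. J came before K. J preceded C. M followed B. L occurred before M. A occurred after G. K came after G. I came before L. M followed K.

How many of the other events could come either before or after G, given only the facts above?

Forced after G: A, C, I, K, L, and M.
That leaves B, D, E, and J with no forced order relative to G — 4.

4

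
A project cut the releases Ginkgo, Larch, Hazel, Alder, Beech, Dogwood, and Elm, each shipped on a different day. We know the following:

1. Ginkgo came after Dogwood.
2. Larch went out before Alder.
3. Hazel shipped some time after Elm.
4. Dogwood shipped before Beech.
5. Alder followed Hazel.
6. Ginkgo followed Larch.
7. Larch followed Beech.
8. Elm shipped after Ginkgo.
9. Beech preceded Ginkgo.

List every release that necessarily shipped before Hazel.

Directly stated before Hazel: Elm.
Beech reaches Hazel via Beech → Ginkgo → Elm → Hazel.
Dogwood reaches Hazel via Dogwood → Ginkgo → Elm → Hazel.
Ginkgo reaches Hazel via Ginkgo → Elm → Hazel.
Likewise Larch reaches Hazel by chaining the stated constraints.
No chain forces Alder ahead of Hazel.

Beech, Dogwood, Elm, Ginkgo, Larch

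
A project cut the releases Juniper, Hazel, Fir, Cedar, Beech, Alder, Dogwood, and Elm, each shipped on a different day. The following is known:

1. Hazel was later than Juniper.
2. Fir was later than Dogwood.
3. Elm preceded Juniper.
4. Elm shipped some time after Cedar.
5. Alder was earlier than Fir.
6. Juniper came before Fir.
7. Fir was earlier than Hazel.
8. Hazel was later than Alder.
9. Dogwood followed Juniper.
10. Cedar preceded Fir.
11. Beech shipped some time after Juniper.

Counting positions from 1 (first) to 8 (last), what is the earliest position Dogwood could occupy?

Cedar, Elm, and Juniper must all come before Dogwood — 3 forced predecessors.
Nothing else is forced ahead of Dogwood, so its earliest slot is position 3 + 1 = 4.

4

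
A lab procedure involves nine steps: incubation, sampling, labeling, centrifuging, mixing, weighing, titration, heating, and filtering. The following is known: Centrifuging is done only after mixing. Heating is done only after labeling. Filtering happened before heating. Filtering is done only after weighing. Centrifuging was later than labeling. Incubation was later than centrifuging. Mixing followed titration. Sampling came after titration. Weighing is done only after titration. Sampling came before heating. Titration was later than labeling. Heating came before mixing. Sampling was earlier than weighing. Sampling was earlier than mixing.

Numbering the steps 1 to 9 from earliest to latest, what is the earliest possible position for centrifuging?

8

Filtering, heating, labeling, mixing, sampling, titration, and weighing must all come before centrifuging — 7 forced predecessors.
Nothing else is forced ahead of centrifuging, so its earliest slot is position 7 + 1 = 8.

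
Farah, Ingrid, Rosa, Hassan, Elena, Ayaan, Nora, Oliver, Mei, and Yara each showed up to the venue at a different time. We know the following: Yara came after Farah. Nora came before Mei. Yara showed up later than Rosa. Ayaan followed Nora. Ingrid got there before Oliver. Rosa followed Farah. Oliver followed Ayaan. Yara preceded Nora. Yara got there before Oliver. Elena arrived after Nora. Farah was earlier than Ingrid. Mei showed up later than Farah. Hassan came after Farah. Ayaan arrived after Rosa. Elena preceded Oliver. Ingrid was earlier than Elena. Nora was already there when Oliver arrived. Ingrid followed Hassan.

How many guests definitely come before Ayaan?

Directly stated before Ayaan: Nora and Rosa.
Farah reaches Ayaan via Farah → Rosa → Ayaan.
Yara reaches Ayaan via Yara → Nora → Ayaan.
No chain forces Oliver (or any of the others) ahead of Ayaan.
That's Farah, Nora, Rosa, and Yara — 4 in all.

4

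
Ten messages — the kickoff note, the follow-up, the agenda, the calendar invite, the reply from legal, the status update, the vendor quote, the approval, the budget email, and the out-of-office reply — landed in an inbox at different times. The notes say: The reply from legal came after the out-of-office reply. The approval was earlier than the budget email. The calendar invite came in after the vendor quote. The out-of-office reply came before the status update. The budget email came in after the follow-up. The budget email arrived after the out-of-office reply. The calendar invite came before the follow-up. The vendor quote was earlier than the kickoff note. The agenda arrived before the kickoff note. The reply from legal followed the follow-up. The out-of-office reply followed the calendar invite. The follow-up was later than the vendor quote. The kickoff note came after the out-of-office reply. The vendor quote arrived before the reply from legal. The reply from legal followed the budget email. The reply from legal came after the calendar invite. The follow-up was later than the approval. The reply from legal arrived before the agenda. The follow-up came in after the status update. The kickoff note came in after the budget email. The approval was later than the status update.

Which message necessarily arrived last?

the kickoff note

Every other message has a chain of constraints placing it before the kickoff note, so the kickoff note is last.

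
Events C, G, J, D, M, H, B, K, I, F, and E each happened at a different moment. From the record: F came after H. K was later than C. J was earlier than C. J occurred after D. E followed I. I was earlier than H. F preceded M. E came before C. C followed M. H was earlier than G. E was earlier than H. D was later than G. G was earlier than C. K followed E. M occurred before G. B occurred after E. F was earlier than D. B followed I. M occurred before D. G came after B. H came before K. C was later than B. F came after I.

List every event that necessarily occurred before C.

B, D, E, F, G, H, I, J, M

Directly stated before C: B, E, G, J, and M.
D reaches C via D → J → C.
F reaches C via F → M → C.
H reaches C via H → G → C.
Likewise I reaches C by chaining the stated constraints.
No chain forces K ahead of C.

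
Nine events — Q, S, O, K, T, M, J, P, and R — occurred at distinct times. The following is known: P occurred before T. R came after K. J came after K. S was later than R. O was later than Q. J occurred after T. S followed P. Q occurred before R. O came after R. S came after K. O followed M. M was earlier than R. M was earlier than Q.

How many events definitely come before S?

Directly stated before S: K, P, and R.
M reaches S via M → R → S.
Q reaches S via Q → R → S.
That's K, M, P, Q, and R — 5 in all.

5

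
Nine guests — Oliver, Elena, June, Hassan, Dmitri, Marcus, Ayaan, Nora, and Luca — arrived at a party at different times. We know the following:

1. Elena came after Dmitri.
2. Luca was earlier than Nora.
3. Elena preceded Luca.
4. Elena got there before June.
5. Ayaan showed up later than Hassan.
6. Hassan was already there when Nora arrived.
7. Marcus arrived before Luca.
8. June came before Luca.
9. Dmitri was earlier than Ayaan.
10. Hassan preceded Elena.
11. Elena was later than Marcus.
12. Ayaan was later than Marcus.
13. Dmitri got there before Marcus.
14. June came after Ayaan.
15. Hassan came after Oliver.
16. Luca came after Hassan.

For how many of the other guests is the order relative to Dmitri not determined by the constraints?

Forced after Dmitri: Ayaan, Elena, June, Luca, Marcus, and Nora.
That leaves Hassan and Oliver with no forced order relative to Dmitri — 2.

2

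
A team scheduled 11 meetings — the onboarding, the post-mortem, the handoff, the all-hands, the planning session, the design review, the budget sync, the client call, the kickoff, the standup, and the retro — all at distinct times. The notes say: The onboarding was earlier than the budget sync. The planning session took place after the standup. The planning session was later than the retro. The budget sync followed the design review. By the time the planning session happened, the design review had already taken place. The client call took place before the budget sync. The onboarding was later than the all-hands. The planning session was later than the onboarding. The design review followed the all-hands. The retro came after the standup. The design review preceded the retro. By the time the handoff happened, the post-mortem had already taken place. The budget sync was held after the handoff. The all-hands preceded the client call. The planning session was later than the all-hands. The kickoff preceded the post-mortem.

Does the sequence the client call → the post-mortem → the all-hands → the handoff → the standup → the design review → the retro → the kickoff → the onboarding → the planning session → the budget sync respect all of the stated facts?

no

The constraints require the all-hands before the client call, but in the proposed sequence the client call appears ahead of the all-hands. That one violation is enough.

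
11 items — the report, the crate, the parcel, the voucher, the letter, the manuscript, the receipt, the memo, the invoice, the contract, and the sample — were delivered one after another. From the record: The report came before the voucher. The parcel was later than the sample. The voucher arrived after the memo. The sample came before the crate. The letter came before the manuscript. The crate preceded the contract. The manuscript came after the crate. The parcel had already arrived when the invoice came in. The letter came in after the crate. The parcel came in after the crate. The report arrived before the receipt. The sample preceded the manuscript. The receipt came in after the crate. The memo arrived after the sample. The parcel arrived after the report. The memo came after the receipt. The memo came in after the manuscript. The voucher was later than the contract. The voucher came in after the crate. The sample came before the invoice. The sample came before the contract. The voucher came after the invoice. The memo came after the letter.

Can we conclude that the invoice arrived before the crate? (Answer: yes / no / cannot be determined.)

Tracing the constraints gives the crate → the parcel → the invoice, so the crate must come before the invoice.
That means the invoice cannot be before the crate.

no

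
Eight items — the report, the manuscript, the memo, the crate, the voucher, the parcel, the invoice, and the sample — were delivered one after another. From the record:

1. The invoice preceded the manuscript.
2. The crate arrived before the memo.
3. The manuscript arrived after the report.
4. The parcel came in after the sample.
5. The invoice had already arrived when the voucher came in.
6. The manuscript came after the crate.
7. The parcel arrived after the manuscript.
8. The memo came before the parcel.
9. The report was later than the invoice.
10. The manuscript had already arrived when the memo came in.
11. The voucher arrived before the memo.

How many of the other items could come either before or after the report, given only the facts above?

3

Forced before the report: the invoice; forced after the report: the manuscript, the memo, and the parcel.
That leaves the crate, the sample, and the voucher with no forced order relative to the report — 3.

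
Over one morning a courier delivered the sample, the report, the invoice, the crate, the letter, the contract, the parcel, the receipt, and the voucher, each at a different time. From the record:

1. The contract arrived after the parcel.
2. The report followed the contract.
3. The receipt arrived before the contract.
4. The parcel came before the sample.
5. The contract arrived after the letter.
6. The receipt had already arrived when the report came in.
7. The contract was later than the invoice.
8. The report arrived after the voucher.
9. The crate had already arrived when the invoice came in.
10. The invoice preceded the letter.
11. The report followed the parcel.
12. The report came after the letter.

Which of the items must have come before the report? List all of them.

the contract, the crate, the invoice, the letter, the parcel, the receipt, the voucher

Directly stated before the report: the contract, the letter, the parcel, the receipt, and the voucher.
The crate reaches the report via the crate → the invoice → the contract → the report.
The invoice reaches the report via the invoice → the contract → the report.
No chain forces the sample ahead of the report.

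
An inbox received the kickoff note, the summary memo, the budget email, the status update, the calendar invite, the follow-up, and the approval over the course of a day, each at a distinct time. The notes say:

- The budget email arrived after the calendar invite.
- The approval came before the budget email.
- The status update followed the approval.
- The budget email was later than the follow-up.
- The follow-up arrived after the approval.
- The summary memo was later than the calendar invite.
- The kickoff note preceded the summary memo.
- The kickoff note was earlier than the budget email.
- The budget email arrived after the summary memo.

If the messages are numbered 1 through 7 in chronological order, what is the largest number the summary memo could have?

The summary memo must come before the budget email — 1 message forced after it.
Everything else can be placed before the summary memo in some valid order, so the summary memo can sit as late as position 7 − 1 = 6.

6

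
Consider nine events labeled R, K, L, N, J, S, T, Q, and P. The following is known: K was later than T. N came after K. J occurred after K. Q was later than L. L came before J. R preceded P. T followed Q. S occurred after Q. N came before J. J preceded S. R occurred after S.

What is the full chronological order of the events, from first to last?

L, Q, T, K, N, J, S, R, P

The constraints fix every adjacent pair, so only one ordering works:
L → Q → T → K → N → J → S → R → P.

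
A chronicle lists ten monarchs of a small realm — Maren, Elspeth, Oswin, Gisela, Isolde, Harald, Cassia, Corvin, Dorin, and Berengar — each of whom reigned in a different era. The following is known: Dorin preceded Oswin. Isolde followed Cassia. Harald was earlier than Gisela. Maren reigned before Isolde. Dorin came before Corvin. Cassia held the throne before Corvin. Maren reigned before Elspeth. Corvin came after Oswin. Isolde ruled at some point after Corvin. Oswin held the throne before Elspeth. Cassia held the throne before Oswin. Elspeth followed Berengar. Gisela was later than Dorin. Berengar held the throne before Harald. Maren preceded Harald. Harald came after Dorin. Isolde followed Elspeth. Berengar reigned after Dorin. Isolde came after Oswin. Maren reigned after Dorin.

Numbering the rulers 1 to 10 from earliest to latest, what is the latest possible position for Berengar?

Berengar must come before Elspeth, Gisela, Harald, and Isolde — 4 rulers forced after them.
Everything else can be placed before Berengar in some valid order, so Berengar can sit as late as position 10 − 4 = 6.

6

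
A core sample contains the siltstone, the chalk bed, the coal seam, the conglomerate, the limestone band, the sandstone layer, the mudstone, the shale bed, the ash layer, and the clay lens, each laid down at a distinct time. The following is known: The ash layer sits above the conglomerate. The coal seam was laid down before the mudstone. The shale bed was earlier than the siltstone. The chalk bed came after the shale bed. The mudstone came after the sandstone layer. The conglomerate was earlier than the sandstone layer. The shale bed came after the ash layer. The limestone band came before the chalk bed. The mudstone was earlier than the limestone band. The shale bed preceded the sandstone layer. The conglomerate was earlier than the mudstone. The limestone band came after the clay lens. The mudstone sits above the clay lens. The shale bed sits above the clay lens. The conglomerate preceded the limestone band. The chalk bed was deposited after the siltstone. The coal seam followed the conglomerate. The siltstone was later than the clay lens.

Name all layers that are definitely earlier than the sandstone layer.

the ash layer, the clay lens, the conglomerate, the shale bed

Directly stated before the sandstone layer: the conglomerate and the shale bed.
The ash layer reaches the sandstone layer via the ash layer → the shale bed → the sandstone layer.
The clay lens reaches the sandstone layer via the clay lens → the shale bed → the sandstone layer.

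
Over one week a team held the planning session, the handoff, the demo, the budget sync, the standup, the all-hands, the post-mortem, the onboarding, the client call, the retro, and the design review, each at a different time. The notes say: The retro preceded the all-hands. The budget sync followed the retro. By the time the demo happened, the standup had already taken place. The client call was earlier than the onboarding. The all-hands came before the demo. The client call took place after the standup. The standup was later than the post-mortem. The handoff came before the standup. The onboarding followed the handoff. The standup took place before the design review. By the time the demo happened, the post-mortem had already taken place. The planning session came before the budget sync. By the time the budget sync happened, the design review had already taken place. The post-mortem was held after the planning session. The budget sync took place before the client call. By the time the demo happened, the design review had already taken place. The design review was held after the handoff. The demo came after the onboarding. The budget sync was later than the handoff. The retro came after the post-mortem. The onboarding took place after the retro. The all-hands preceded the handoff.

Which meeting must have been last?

Every other meeting has a chain of constraints placing it before the demo, so the demo is last.

the demo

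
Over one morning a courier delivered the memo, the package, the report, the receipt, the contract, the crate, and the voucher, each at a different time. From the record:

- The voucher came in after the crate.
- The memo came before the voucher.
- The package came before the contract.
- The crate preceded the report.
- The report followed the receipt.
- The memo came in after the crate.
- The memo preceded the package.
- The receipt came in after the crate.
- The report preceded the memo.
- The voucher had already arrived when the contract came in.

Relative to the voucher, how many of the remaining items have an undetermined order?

Forced before the voucher: the crate, the memo, the receipt, and the report; forced after the voucher: the contract.
That leaves the package with no forced order relative to the voucher — 1.

1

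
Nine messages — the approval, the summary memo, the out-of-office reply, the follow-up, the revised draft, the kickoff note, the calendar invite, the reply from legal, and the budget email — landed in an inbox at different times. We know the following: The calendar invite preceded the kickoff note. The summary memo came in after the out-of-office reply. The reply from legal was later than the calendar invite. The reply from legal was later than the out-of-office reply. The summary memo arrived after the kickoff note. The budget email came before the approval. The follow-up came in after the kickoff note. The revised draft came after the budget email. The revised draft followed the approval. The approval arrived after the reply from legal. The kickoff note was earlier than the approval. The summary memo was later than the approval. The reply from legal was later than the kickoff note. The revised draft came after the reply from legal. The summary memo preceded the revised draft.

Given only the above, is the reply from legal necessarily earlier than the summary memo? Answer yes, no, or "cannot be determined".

Chain the constraints: the reply from legal → the approval → the summary memo. Each link is directly stated, so the reply from legal comes before the summary memo.

yes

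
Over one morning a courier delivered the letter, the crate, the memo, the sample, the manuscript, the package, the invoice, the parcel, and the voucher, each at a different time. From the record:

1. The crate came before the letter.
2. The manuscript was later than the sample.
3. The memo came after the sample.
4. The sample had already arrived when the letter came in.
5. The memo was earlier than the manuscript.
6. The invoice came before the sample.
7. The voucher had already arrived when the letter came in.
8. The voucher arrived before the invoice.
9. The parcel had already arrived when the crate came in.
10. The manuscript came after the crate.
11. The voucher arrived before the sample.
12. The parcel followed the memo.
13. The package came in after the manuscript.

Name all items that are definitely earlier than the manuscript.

the crate, the invoice, the memo, the parcel, the sample, the voucher

Directly stated before the manuscript: the crate, the memo, and the sample.
The invoice reaches the manuscript via the invoice → the sample → the manuscript.
The parcel reaches the manuscript via the parcel → the crate → the manuscript.
The voucher reaches the manuscript via the voucher → the sample → the manuscript.
No chain forces the letter (or any of the others) ahead of the manuscript.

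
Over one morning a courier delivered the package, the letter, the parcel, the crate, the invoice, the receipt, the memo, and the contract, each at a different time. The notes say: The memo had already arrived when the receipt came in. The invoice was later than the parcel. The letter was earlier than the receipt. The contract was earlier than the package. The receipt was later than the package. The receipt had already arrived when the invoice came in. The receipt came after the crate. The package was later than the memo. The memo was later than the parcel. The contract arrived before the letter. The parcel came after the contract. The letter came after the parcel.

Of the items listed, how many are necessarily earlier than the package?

Directly stated before the package: the contract and the memo.
The parcel reaches the package via the parcel → the memo → the package.
No chain forces the invoice (or any of the others) ahead of the package.
That's the contract, the memo, and the parcel — 3 in all.

3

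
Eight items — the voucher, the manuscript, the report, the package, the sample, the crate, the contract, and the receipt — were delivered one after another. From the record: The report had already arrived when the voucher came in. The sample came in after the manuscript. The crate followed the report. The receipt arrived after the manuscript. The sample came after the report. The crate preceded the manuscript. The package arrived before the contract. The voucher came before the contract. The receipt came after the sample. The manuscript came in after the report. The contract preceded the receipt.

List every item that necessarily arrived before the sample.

Directly stated before the sample: the manuscript and the report.
The crate reaches the sample via the crate → the manuscript → the sample.
No chain forces the receipt (or any of the others) ahead of the sample.

the crate, the manuscript, the report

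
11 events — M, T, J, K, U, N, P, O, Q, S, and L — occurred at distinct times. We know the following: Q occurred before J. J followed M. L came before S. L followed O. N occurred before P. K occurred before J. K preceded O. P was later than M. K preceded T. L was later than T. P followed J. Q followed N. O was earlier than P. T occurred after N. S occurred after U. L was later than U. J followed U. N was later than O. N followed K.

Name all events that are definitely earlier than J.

K, M, N, O, Q, U

Directly stated before J: K, M, Q, and U.
N reaches J via N → Q → J.
O reaches J via O → N → Q → J.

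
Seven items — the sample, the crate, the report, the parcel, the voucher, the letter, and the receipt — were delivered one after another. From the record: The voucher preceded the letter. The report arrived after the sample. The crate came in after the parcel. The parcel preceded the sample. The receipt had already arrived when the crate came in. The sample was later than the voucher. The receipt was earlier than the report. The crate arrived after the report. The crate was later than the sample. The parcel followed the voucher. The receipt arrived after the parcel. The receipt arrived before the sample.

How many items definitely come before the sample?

Directly stated before the sample: the parcel, the receipt, and the voucher.
No chain forces the letter (or any of the others) ahead of the sample.
That's the parcel, the receipt, and the voucher — 3 in all.

3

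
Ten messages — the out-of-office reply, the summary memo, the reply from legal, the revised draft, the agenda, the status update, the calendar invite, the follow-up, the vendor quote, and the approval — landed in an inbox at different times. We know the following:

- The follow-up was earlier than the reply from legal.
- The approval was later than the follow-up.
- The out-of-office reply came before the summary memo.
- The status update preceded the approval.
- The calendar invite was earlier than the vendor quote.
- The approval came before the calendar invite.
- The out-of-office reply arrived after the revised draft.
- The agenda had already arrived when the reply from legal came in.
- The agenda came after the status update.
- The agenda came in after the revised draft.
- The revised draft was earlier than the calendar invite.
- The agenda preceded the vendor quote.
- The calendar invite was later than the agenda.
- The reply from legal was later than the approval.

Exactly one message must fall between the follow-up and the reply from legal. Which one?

the approval

Tracing the constraints gives the follow-up → the approval → the reply from legal, so the approval sits after the follow-up and before the reply from legal.
No other message is forced both after the follow-up and before the reply from legal.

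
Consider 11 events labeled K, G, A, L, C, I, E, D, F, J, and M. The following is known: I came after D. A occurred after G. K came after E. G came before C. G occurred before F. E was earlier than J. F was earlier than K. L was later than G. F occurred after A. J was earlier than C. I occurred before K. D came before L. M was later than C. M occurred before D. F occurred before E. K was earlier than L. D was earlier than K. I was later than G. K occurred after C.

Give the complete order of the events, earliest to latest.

The constraints fix every adjacent pair, so only one ordering works:
G → A → F → E → J → C → M → D → I → K → L.

G, A, F, E, J, C, M, D, I, K, L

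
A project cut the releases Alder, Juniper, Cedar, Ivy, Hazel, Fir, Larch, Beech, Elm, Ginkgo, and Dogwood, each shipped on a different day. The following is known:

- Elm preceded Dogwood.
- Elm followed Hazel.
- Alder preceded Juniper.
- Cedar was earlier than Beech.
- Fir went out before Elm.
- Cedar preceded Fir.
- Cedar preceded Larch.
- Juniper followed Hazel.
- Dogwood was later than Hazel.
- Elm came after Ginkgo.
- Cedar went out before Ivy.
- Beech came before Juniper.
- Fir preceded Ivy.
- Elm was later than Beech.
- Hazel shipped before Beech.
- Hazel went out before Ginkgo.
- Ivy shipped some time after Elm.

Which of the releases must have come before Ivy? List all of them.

Directly stated before Ivy: Cedar, Elm, and Fir.
Beech reaches Ivy via Beech → Elm → Ivy.
Ginkgo reaches Ivy via Ginkgo → Elm → Ivy.
Hazel reaches Ivy via Hazel → Elm → Ivy.
No chain forces Larch (or any of the others) ahead of Ivy.

Beech, Cedar, Elm, Fir, Ginkgo, Hazel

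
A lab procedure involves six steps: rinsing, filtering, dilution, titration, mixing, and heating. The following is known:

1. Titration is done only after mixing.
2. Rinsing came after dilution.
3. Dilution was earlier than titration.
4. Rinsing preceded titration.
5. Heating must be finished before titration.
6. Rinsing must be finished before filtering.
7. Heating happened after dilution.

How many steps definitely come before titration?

4

Directly stated before titration: dilution, heating, mixing, and rinsing.
No chain forces filtering ahead of titration.
That's dilution, heating, mixing, and rinsing — 4 in all.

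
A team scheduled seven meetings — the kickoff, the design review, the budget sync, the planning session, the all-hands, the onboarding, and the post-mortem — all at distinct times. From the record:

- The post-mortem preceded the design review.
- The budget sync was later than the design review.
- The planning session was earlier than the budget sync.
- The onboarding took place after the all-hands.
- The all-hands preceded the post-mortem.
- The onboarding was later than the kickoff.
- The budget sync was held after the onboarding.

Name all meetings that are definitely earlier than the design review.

Directly stated before the design review: the post-mortem.
The all-hands reaches the design review via the all-hands → the post-mortem → the design review.
No chain forces the onboarding (or any of the others) ahead of the design review.

the all-hands, the post-mortem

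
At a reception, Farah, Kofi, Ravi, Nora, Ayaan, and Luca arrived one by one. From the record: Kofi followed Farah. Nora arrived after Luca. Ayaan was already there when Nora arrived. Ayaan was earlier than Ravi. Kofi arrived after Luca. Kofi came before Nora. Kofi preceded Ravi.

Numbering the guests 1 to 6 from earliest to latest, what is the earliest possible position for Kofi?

3

Farah and Luca must both come before Kofi — 2 forced predecessors.
Nothing else is forced ahead of Kofi, so their earliest slot is position 2 + 1 = 3.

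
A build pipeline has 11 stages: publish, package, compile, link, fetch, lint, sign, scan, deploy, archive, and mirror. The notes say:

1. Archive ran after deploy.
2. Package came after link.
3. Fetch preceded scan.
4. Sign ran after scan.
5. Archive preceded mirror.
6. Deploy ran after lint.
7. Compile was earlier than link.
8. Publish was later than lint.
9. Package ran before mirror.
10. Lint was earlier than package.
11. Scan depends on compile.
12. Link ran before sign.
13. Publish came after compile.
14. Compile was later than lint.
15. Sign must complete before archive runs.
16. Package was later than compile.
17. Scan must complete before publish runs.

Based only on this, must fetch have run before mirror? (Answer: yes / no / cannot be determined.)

Chain the constraints: fetch → scan → sign → archive → mirror. Each link is directly stated, so fetch comes before mirror.

yes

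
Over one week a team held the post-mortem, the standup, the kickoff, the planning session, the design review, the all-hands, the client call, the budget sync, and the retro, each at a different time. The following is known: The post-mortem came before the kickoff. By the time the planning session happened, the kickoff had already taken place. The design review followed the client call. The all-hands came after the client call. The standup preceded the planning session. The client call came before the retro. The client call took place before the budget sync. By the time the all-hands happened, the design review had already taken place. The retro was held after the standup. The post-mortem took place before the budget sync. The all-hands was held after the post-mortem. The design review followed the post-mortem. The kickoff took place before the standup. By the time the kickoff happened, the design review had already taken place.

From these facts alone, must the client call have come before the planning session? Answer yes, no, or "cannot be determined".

yes

Chain the constraints: the client call → the design review → the kickoff → the planning session. Each link is directly stated, so the client call comes before the planning session.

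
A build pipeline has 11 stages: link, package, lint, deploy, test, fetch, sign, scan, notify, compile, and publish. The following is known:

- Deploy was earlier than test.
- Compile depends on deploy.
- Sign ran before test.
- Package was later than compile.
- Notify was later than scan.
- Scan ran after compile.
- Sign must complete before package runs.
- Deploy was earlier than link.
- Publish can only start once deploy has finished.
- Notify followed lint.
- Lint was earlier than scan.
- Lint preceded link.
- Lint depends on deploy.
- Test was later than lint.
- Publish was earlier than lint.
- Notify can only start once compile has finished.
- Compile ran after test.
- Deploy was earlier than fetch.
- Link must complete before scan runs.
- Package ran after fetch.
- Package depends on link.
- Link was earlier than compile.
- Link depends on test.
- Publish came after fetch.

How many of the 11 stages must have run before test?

5

Directly stated before test: deploy, lint, and sign.
Fetch reaches test via fetch → publish → lint → test.
Publish reaches test via publish → lint → test.
That's deploy, fetch, lint, publish, and sign — 5 in all.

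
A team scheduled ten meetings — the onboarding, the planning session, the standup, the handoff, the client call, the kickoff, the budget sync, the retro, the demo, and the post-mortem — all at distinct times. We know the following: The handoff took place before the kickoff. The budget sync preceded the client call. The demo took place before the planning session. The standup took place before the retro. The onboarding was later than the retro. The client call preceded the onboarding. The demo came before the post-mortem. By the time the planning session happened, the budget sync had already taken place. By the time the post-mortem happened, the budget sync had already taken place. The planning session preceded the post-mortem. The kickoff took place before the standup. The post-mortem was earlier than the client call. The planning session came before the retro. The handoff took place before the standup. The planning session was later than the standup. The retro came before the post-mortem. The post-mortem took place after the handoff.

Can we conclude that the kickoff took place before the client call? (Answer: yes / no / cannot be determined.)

yes

Chain the constraints: the kickoff → the standup → the planning session → the post-mortem → the client call. Each link is directly stated, so the kickoff comes before the client call.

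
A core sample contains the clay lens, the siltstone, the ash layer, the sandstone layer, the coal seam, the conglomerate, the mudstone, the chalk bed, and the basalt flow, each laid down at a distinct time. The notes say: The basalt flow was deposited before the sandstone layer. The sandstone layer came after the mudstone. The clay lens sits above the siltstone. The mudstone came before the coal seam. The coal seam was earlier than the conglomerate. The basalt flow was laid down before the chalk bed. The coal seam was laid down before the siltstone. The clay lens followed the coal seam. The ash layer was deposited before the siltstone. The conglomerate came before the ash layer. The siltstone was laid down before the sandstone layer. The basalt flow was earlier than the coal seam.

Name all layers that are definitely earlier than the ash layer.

the basalt flow, the coal seam, the conglomerate, the mudstone

Directly stated before the ash layer: the conglomerate.
The basalt flow reaches the ash layer via the basalt flow → the coal seam → the conglomerate → the ash layer.
The coal seam reaches the ash layer via the coal seam → the conglomerate → the ash layer.
The mudstone reaches the ash layer via the mudstone → the coal seam → the conglomerate → the ash layer.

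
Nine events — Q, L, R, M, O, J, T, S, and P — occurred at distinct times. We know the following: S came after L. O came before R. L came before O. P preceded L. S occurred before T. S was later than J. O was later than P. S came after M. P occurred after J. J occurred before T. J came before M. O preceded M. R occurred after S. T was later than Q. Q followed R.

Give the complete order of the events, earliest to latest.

J, P, L, O, M, S, R, Q, T

The constraints fix every adjacent pair, so only one ordering works:
J → P → L → O → M → S → R → Q → T.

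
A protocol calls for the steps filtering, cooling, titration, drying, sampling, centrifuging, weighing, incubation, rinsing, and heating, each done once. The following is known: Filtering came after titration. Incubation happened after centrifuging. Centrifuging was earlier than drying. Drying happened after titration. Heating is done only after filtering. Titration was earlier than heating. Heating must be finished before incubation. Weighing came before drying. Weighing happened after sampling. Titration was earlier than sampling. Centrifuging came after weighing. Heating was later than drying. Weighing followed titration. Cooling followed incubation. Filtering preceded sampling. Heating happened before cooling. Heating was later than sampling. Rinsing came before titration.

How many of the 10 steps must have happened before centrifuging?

5

Directly stated before centrifuging: weighing.
Filtering reaches centrifuging via filtering → sampling → weighing → centrifuging.
Rinsing reaches centrifuging via rinsing → titration → weighing → centrifuging.
Sampling reaches centrifuging via sampling → weighing → centrifuging.
Likewise titration reaches centrifuging by chaining the stated constraints.
No chain forces incubation (or any of the others) ahead of centrifuging.
That's filtering, rinsing, sampling, titration, and weighing — 5 in all.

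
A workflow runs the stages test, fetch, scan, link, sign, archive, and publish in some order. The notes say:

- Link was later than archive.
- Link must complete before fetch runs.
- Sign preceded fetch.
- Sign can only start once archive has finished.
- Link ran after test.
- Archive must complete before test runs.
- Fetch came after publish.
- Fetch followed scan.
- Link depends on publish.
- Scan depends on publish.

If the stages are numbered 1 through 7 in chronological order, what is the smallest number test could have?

Archive must come before test — 1 forced predecessor.
Nothing else is forced ahead of test, so its earliest slot is position 1 + 1 = 2.

2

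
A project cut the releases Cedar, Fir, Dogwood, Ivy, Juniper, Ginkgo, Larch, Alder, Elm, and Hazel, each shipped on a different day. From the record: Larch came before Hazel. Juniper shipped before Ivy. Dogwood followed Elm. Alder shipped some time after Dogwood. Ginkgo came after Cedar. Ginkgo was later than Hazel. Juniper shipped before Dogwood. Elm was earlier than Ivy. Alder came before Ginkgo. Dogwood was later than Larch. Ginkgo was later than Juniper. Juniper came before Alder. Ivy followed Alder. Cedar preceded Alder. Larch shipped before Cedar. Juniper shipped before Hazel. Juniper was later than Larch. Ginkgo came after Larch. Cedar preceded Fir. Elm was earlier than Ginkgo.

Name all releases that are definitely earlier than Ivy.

Directly stated before Ivy: Alder, Elm, and Juniper.
Cedar reaches Ivy via Cedar → Alder → Ivy.
Dogwood reaches Ivy via Dogwood → Alder → Ivy.
Larch reaches Ivy via Larch → Juniper → Ivy.
No chain forces Ginkgo (or any of the others) ahead of Ivy.

Alder, Cedar, Dogwood, Elm, Juniper, Larch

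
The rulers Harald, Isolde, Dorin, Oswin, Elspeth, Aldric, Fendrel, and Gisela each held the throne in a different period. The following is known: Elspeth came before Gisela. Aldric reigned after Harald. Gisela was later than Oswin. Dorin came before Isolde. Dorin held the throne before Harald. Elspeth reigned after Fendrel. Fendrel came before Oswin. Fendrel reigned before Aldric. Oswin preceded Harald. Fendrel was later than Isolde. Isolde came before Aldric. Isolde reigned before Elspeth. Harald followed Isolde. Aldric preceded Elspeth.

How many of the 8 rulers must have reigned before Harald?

4

Directly stated before Harald: Dorin, Isolde, and Oswin.
Fendrel reaches Harald via Fendrel → Oswin → Harald.
No chain forces Gisela (or any of the others) ahead of Harald.
That's Dorin, Fendrel, Isolde, and Oswin — 4 in all.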